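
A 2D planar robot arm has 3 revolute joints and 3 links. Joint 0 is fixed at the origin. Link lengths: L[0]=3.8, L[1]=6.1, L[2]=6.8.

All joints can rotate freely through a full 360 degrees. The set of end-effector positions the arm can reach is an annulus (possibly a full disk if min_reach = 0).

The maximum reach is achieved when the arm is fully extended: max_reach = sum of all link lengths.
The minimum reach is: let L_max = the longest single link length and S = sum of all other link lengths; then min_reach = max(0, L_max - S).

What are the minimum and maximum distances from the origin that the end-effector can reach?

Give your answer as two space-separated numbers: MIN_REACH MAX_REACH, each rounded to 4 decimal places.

Answer: 0.0000 16.7000

Derivation:
Link lengths: [3.8, 6.1, 6.8]
max_reach = 3.8 + 6.1 + 6.8 = 16.7
L_max = max([3.8, 6.1, 6.8]) = 6.8
S (sum of others) = 16.7 - 6.8 = 9.9
min_reach = max(0, 6.8 - 9.9) = max(0, -3.1) = 0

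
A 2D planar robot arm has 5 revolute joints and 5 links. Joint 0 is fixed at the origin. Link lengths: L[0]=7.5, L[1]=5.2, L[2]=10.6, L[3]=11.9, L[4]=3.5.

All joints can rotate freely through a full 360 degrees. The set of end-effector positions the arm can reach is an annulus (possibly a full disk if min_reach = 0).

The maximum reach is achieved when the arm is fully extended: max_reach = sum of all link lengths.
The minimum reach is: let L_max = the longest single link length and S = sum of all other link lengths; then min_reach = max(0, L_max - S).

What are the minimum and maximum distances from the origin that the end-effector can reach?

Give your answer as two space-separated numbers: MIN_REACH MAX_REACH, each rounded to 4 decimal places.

Link lengths: [7.5, 5.2, 10.6, 11.9, 3.5]
max_reach = 7.5 + 5.2 + 10.6 + 11.9 + 3.5 = 38.7
L_max = max([7.5, 5.2, 10.6, 11.9, 3.5]) = 11.9
S (sum of others) = 38.7 - 11.9 = 26.8
min_reach = max(0, 11.9 - 26.8) = max(0, -14.9) = 0

Answer: 0.0000 38.7000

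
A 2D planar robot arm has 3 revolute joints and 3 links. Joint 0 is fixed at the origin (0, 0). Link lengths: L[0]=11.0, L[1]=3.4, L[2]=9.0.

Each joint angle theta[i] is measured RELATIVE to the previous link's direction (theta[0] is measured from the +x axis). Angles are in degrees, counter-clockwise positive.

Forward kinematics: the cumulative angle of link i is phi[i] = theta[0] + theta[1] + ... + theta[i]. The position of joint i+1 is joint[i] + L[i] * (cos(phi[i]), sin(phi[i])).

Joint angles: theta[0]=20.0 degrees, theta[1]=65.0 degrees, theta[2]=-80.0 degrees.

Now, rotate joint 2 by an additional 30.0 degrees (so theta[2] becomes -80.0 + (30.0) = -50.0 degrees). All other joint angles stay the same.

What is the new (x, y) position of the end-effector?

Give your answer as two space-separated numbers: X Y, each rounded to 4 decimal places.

Answer: 18.0053 12.3115

Derivation:
joint[0] = (0.0000, 0.0000)  (base)
link 0: phi[0] = 20 = 20 deg
  cos(20 deg) = 0.9397, sin(20 deg) = 0.3420
  joint[1] = (0.0000, 0.0000) + 11 * (0.9397, 0.3420) = (0.0000 + 10.3366, 0.0000 + 3.7622) = (10.3366, 3.7622)
link 1: phi[1] = 20 + 65 = 85 deg
  cos(85 deg) = 0.0872, sin(85 deg) = 0.9962
  joint[2] = (10.3366, 3.7622) + 3.4 * (0.0872, 0.9962) = (10.3366 + 0.2963, 3.7622 + 3.3871) = (10.6329, 7.1493)
link 2: phi[2] = 20 + 65 + -50 = 35 deg
  cos(35 deg) = 0.8192, sin(35 deg) = 0.5736
  joint[3] = (10.6329, 7.1493) + 9 * (0.8192, 0.5736) = (10.6329 + 7.3724, 7.1493 + 5.1622) = (18.0053, 12.3115)
End effector: (18.0053, 12.3115)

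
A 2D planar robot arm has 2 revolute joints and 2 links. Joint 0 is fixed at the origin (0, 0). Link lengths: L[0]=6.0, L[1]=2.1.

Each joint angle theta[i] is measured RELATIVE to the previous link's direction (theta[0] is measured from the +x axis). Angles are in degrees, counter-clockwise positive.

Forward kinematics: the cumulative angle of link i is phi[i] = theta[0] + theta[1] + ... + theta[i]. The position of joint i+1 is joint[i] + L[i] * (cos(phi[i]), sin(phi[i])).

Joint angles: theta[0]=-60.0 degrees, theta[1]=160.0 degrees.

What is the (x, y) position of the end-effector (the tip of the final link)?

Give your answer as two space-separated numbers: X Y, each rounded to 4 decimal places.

joint[0] = (0.0000, 0.0000)  (base)
link 0: phi[0] = -60 = -60 deg
  cos(-60 deg) = 0.5000, sin(-60 deg) = -0.8660
  joint[1] = (0.0000, 0.0000) + 6 * (0.5000, -0.8660) = (0.0000 + 3.0000, 0.0000 + -5.1962) = (3.0000, -5.1962)
link 1: phi[1] = -60 + 160 = 100 deg
  cos(100 deg) = -0.1736, sin(100 deg) = 0.9848
  joint[2] = (3.0000, -5.1962) + 2.1 * (-0.1736, 0.9848) = (3.0000 + -0.3647, -5.1962 + 2.0681) = (2.6353, -3.1281)
End effector: (2.6353, -3.1281)

Answer: 2.6353 -3.1281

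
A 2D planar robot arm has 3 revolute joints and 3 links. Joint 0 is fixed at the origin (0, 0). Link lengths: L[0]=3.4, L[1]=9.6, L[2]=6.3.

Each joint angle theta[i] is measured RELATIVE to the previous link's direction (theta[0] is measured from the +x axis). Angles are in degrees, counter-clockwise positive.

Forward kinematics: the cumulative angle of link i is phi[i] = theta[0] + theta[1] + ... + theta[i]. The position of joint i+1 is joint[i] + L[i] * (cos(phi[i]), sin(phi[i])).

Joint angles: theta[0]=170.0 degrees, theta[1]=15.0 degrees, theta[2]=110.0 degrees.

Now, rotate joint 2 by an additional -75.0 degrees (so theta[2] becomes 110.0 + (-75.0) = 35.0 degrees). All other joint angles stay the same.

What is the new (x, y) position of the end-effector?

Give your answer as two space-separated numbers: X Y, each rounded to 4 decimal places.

Answer: -17.7379 -4.2959

Derivation:
joint[0] = (0.0000, 0.0000)  (base)
link 0: phi[0] = 170 = 170 deg
  cos(170 deg) = -0.9848, sin(170 deg) = 0.1736
  joint[1] = (0.0000, 0.0000) + 3.4 * (-0.9848, 0.1736) = (0.0000 + -3.3483, 0.0000 + 0.5904) = (-3.3483, 0.5904)
link 1: phi[1] = 170 + 15 = 185 deg
  cos(185 deg) = -0.9962, sin(185 deg) = -0.0872
  joint[2] = (-3.3483, 0.5904) + 9.6 * (-0.9962, -0.0872) = (-3.3483 + -9.5635, 0.5904 + -0.8367) = (-12.9118, -0.2463)
link 2: phi[2] = 170 + 15 + 35 = 220 deg
  cos(220 deg) = -0.7660, sin(220 deg) = -0.6428
  joint[3] = (-12.9118, -0.2463) + 6.3 * (-0.7660, -0.6428) = (-12.9118 + -4.8261, -0.2463 + -4.0496) = (-17.7379, -4.2959)
End effector: (-17.7379, -4.2959)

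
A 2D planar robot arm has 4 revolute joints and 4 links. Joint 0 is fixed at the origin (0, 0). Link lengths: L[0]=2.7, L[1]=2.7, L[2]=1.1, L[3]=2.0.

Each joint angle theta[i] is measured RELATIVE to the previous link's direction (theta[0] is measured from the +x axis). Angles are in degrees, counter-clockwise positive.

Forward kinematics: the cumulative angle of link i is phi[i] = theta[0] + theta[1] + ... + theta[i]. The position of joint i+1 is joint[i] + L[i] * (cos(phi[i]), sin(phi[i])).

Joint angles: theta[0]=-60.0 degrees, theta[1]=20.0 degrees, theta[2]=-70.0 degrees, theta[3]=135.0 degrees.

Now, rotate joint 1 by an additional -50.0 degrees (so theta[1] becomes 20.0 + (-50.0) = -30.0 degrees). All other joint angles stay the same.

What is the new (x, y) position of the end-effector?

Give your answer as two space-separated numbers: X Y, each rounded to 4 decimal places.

joint[0] = (0.0000, 0.0000)  (base)
link 0: phi[0] = -60 = -60 deg
  cos(-60 deg) = 0.5000, sin(-60 deg) = -0.8660
  joint[1] = (0.0000, 0.0000) + 2.7 * (0.5000, -0.8660) = (0.0000 + 1.3500, 0.0000 + -2.3383) = (1.3500, -2.3383)
link 1: phi[1] = -60 + -30 = -90 deg
  cos(-90 deg) = 0.0000, sin(-90 deg) = -1.0000
  joint[2] = (1.3500, -2.3383) + 2.7 * (0.0000, -1.0000) = (1.3500 + 0.0000, -2.3383 + -2.7000) = (1.3500, -5.0383)
link 2: phi[2] = -60 + -30 + -70 = -160 deg
  cos(-160 deg) = -0.9397, sin(-160 deg) = -0.3420
  joint[3] = (1.3500, -5.0383) + 1.1 * (-0.9397, -0.3420) = (1.3500 + -1.0337, -5.0383 + -0.3762) = (0.3163, -5.4145)
link 3: phi[3] = -60 + -30 + -70 + 135 = -25 deg
  cos(-25 deg) = 0.9063, sin(-25 deg) = -0.4226
  joint[4] = (0.3163, -5.4145) + 2 * (0.9063, -0.4226) = (0.3163 + 1.8126, -5.4145 + -0.8452) = (2.1290, -6.2597)
End effector: (2.1290, -6.2597)

Answer: 2.1290 -6.2597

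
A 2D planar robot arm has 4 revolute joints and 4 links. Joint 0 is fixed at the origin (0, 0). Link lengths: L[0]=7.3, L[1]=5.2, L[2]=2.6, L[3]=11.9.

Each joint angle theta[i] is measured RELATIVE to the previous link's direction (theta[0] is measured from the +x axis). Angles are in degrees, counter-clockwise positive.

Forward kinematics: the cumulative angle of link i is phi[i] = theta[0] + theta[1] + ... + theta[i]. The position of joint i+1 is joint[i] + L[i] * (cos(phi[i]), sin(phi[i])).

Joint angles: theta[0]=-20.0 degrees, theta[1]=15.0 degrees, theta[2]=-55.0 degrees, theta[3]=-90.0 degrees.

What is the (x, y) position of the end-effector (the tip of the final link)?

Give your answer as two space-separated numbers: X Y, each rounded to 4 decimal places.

joint[0] = (0.0000, 0.0000)  (base)
link 0: phi[0] = -20 = -20 deg
  cos(-20 deg) = 0.9397, sin(-20 deg) = -0.3420
  joint[1] = (0.0000, 0.0000) + 7.3 * (0.9397, -0.3420) = (0.0000 + 6.8598, 0.0000 + -2.4967) = (6.8598, -2.4967)
link 1: phi[1] = -20 + 15 = -5 deg
  cos(-5 deg) = 0.9962, sin(-5 deg) = -0.0872
  joint[2] = (6.8598, -2.4967) + 5.2 * (0.9962, -0.0872) = (6.8598 + 5.1802, -2.4967 + -0.4532) = (12.0400, -2.9500)
link 2: phi[2] = -20 + 15 + -55 = -60 deg
  cos(-60 deg) = 0.5000, sin(-60 deg) = -0.8660
  joint[3] = (12.0400, -2.9500) + 2.6 * (0.5000, -0.8660) = (12.0400 + 1.3000, -2.9500 + -2.2517) = (13.3400, -5.2016)
link 3: phi[3] = -20 + 15 + -55 + -90 = -150 deg
  cos(-150 deg) = -0.8660, sin(-150 deg) = -0.5000
  joint[4] = (13.3400, -5.2016) + 11.9 * (-0.8660, -0.5000) = (13.3400 + -10.3057, -5.2016 + -5.9500) = (3.0343, -11.1516)
End effector: (3.0343, -11.1516)

Answer: 3.0343 -11.1516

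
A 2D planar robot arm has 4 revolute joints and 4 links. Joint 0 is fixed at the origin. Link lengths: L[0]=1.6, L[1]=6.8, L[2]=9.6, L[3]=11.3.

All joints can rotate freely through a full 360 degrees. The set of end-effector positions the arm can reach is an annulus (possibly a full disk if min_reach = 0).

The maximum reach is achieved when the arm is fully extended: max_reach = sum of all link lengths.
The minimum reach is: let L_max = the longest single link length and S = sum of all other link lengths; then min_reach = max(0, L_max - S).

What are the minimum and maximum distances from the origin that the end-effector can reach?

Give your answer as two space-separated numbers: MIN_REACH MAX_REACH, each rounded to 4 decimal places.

Link lengths: [1.6, 6.8, 9.6, 11.3]
max_reach = 1.6 + 6.8 + 9.6 + 11.3 = 29.3
L_max = max([1.6, 6.8, 9.6, 11.3]) = 11.3
S (sum of others) = 29.3 - 11.3 = 18
min_reach = max(0, 11.3 - 18) = max(0, -6.7) = 0

Answer: 0.0000 29.3000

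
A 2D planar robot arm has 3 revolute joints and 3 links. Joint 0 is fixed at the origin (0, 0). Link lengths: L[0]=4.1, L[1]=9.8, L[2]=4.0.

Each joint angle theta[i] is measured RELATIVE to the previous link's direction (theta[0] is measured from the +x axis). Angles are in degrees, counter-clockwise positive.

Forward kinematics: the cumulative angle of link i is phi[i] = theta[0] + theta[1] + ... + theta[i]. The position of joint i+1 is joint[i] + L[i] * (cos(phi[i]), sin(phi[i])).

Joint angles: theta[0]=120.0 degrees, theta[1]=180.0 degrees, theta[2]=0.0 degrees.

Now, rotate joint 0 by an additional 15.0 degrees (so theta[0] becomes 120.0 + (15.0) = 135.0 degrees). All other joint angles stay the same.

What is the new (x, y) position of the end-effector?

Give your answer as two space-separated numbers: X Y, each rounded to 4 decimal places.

joint[0] = (0.0000, 0.0000)  (base)
link 0: phi[0] = 135 = 135 deg
  cos(135 deg) = -0.7071, sin(135 deg) = 0.7071
  joint[1] = (0.0000, 0.0000) + 4.1 * (-0.7071, 0.7071) = (0.0000 + -2.8991, 0.0000 + 2.8991) = (-2.8991, 2.8991)
link 1: phi[1] = 135 + 180 = 315 deg
  cos(315 deg) = 0.7071, sin(315 deg) = -0.7071
  joint[2] = (-2.8991, 2.8991) + 9.8 * (0.7071, -0.7071) = (-2.8991 + 6.9296, 2.8991 + -6.9296) = (4.0305, -4.0305)
link 2: phi[2] = 135 + 180 + 0 = 315 deg
  cos(315 deg) = 0.7071, sin(315 deg) = -0.7071
  joint[3] = (4.0305, -4.0305) + 4 * (0.7071, -0.7071) = (4.0305 + 2.8284, -4.0305 + -2.8284) = (6.8589, -6.8589)
End effector: (6.8589, -6.8589)

Answer: 6.8589 -6.8589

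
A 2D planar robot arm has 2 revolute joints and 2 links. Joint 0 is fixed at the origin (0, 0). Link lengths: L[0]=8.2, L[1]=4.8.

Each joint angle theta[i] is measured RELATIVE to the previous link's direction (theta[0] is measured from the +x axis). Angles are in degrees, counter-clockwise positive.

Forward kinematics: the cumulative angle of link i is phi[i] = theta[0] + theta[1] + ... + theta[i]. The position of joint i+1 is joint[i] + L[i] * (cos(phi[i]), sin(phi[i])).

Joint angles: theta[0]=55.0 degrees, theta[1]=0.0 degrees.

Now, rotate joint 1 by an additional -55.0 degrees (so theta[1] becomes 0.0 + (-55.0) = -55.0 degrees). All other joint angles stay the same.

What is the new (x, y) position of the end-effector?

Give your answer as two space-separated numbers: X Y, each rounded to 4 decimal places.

Answer: 9.5033 6.7170

Derivation:
joint[0] = (0.0000, 0.0000)  (base)
link 0: phi[0] = 55 = 55 deg
  cos(55 deg) = 0.5736, sin(55 deg) = 0.8192
  joint[1] = (0.0000, 0.0000) + 8.2 * (0.5736, 0.8192) = (0.0000 + 4.7033, 0.0000 + 6.7170) = (4.7033, 6.7170)
link 1: phi[1] = 55 + -55 = 0 deg
  cos(0 deg) = 1.0000, sin(0 deg) = 0.0000
  joint[2] = (4.7033, 6.7170) + 4.8 * (1.0000, 0.0000) = (4.7033 + 4.8000, 6.7170 + 0.0000) = (9.5033, 6.7170)
End effector: (9.5033, 6.7170)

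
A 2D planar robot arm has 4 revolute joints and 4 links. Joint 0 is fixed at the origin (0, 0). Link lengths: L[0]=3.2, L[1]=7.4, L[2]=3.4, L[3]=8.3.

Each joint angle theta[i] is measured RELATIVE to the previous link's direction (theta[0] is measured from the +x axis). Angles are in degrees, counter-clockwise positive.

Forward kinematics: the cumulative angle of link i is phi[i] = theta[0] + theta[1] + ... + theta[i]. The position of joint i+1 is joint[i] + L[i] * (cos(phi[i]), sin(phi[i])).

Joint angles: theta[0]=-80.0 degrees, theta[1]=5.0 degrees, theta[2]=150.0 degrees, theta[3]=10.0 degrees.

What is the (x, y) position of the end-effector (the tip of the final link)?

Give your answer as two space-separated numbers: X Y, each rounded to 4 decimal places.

joint[0] = (0.0000, 0.0000)  (base)
link 0: phi[0] = -80 = -80 deg
  cos(-80 deg) = 0.1736, sin(-80 deg) = -0.9848
  joint[1] = (0.0000, 0.0000) + 3.2 * (0.1736, -0.9848) = (0.0000 + 0.5557, 0.0000 + -3.1514) = (0.5557, -3.1514)
link 1: phi[1] = -80 + 5 = -75 deg
  cos(-75 deg) = 0.2588, sin(-75 deg) = -0.9659
  joint[2] = (0.5557, -3.1514) + 7.4 * (0.2588, -0.9659) = (0.5557 + 1.9153, -3.1514 + -7.1479) = (2.4709, -10.2992)
link 2: phi[2] = -80 + 5 + 150 = 75 deg
  cos(75 deg) = 0.2588, sin(75 deg) = 0.9659
  joint[3] = (2.4709, -10.2992) + 3.4 * (0.2588, 0.9659) = (2.4709 + 0.8800, -10.2992 + 3.2841) = (3.3509, -7.0151)
link 3: phi[3] = -80 + 5 + 150 + 10 = 85 deg
  cos(85 deg) = 0.0872, sin(85 deg) = 0.9962
  joint[4] = (3.3509, -7.0151) + 8.3 * (0.0872, 0.9962) = (3.3509 + 0.7234, -7.0151 + 8.2684) = (4.0743, 1.2533)
End effector: (4.0743, 1.2533)

Answer: 4.0743 1.2533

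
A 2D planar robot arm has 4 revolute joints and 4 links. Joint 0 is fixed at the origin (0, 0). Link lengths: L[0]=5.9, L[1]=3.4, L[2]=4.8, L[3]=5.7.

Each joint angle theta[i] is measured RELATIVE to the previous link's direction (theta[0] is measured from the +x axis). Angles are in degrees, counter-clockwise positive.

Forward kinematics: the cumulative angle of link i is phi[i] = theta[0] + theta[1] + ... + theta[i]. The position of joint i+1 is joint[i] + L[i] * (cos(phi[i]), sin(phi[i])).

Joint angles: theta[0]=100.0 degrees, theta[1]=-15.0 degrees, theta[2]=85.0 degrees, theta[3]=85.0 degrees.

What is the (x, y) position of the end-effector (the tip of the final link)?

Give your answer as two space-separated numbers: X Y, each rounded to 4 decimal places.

joint[0] = (0.0000, 0.0000)  (base)
link 0: phi[0] = 100 = 100 deg
  cos(100 deg) = -0.1736, sin(100 deg) = 0.9848
  joint[1] = (0.0000, 0.0000) + 5.9 * (-0.1736, 0.9848) = (0.0000 + -1.0245, 0.0000 + 5.8104) = (-1.0245, 5.8104)
link 1: phi[1] = 100 + -15 = 85 deg
  cos(85 deg) = 0.0872, sin(85 deg) = 0.9962
  joint[2] = (-1.0245, 5.8104) + 3.4 * (0.0872, 0.9962) = (-1.0245 + 0.2963, 5.8104 + 3.3871) = (-0.7282, 9.1974)
link 2: phi[2] = 100 + -15 + 85 = 170 deg
  cos(170 deg) = -0.9848, sin(170 deg) = 0.1736
  joint[3] = (-0.7282, 9.1974) + 4.8 * (-0.9848, 0.1736) = (-0.7282 + -4.7271, 9.1974 + 0.8335) = (-5.4553, 10.0309)
link 3: phi[3] = 100 + -15 + 85 + 85 = 255 deg
  cos(255 deg) = -0.2588, sin(255 deg) = -0.9659
  joint[4] = (-5.4553, 10.0309) + 5.7 * (-0.2588, -0.9659) = (-5.4553 + -1.4753, 10.0309 + -5.5058) = (-6.9305, 4.5252)
End effector: (-6.9305, 4.5252)

Answer: -6.9305 4.5252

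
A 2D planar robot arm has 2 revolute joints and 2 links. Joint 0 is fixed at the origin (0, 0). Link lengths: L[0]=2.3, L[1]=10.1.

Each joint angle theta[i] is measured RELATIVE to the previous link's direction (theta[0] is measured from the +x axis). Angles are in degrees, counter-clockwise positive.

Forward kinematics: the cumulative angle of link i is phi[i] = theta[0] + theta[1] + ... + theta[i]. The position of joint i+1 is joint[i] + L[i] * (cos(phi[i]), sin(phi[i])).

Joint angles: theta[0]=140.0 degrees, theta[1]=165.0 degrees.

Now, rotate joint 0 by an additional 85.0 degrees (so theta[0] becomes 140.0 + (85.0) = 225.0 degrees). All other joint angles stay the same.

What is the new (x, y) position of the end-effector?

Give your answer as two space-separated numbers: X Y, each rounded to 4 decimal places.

joint[0] = (0.0000, 0.0000)  (base)
link 0: phi[0] = 225 = 225 deg
  cos(225 deg) = -0.7071, sin(225 deg) = -0.7071
  joint[1] = (0.0000, 0.0000) + 2.3 * (-0.7071, -0.7071) = (0.0000 + -1.6263, 0.0000 + -1.6263) = (-1.6263, -1.6263)
link 1: phi[1] = 225 + 165 = 390 deg
  cos(390 deg) = 0.8660, sin(390 deg) = 0.5000
  joint[2] = (-1.6263, -1.6263) + 10.1 * (0.8660, 0.5000) = (-1.6263 + 8.7469, -1.6263 + 5.0500) = (7.1205, 3.4237)
End effector: (7.1205, 3.4237)

Answer: 7.1205 3.4237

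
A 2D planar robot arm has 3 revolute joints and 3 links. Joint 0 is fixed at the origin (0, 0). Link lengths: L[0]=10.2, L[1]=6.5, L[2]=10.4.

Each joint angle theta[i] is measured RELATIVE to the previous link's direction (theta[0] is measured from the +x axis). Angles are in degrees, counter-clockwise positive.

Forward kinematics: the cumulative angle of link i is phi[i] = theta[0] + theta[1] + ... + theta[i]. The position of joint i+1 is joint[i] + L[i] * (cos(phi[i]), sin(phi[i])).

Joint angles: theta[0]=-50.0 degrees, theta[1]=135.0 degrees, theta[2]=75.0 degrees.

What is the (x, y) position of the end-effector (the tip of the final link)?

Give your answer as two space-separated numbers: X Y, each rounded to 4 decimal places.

Answer: -2.6499 2.2186

Derivation:
joint[0] = (0.0000, 0.0000)  (base)
link 0: phi[0] = -50 = -50 deg
  cos(-50 deg) = 0.6428, sin(-50 deg) = -0.7660
  joint[1] = (0.0000, 0.0000) + 10.2 * (0.6428, -0.7660) = (0.0000 + 6.5564, 0.0000 + -7.8137) = (6.5564, -7.8137)
link 1: phi[1] = -50 + 135 = 85 deg
  cos(85 deg) = 0.0872, sin(85 deg) = 0.9962
  joint[2] = (6.5564, -7.8137) + 6.5 * (0.0872, 0.9962) = (6.5564 + 0.5665, -7.8137 + 6.4753) = (7.1229, -1.3384)
link 2: phi[2] = -50 + 135 + 75 = 160 deg
  cos(160 deg) = -0.9397, sin(160 deg) = 0.3420
  joint[3] = (7.1229, -1.3384) + 10.4 * (-0.9397, 0.3420) = (7.1229 + -9.7728, -1.3384 + 3.5570) = (-2.6499, 2.2186)
End effector: (-2.6499, 2.2186)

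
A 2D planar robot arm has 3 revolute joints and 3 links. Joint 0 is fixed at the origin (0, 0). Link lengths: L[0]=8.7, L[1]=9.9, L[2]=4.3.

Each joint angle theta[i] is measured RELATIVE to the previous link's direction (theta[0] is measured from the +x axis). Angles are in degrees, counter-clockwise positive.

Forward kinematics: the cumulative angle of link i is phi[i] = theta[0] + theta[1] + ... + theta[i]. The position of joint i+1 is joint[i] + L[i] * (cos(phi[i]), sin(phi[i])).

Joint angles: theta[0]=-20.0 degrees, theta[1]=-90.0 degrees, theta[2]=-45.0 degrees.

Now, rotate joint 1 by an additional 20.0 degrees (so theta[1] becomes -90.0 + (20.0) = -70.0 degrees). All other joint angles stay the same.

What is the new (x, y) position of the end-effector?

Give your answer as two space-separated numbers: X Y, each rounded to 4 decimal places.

Answer: 5.1348 -15.9161

Derivation:
joint[0] = (0.0000, 0.0000)  (base)
link 0: phi[0] = -20 = -20 deg
  cos(-20 deg) = 0.9397, sin(-20 deg) = -0.3420
  joint[1] = (0.0000, 0.0000) + 8.7 * (0.9397, -0.3420) = (0.0000 + 8.1753, 0.0000 + -2.9756) = (8.1753, -2.9756)
link 1: phi[1] = -20 + -70 = -90 deg
  cos(-90 deg) = 0.0000, sin(-90 deg) = -1.0000
  joint[2] = (8.1753, -2.9756) + 9.9 * (0.0000, -1.0000) = (8.1753 + 0.0000, -2.9756 + -9.9000) = (8.1753, -12.8756)
link 2: phi[2] = -20 + -70 + -45 = -135 deg
  cos(-135 deg) = -0.7071, sin(-135 deg) = -0.7071
  joint[3] = (8.1753, -12.8756) + 4.3 * (-0.7071, -0.7071) = (8.1753 + -3.0406, -12.8756 + -3.0406) = (5.1348, -15.9161)
End effector: (5.1348, -15.9161)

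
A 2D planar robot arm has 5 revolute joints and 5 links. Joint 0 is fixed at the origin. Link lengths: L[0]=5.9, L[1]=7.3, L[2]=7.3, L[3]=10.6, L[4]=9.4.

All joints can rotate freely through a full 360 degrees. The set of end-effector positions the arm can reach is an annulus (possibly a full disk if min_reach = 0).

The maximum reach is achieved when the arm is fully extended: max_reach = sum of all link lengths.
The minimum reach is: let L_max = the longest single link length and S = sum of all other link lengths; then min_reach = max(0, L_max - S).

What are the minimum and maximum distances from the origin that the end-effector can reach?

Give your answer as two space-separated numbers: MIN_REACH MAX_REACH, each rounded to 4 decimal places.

Link lengths: [5.9, 7.3, 7.3, 10.6, 9.4]
max_reach = 5.9 + 7.3 + 7.3 + 10.6 + 9.4 = 40.5
L_max = max([5.9, 7.3, 7.3, 10.6, 9.4]) = 10.6
S (sum of others) = 40.5 - 10.6 = 29.9
min_reach = max(0, 10.6 - 29.9) = max(0, -19.3) = 0

Answer: 0.0000 40.5000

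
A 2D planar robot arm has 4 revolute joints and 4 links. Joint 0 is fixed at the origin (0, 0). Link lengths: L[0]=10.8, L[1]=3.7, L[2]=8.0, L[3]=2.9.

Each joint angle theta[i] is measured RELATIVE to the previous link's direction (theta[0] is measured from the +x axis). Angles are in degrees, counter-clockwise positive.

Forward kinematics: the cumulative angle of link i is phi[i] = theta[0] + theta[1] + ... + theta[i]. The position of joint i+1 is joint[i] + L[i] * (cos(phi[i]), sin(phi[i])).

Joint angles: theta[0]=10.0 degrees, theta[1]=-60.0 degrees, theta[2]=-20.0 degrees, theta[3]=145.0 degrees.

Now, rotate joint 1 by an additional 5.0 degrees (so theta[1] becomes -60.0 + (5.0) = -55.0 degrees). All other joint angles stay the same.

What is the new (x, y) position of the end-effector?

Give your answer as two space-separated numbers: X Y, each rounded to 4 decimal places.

Answer: 17.1367 -5.1354

Derivation:
joint[0] = (0.0000, 0.0000)  (base)
link 0: phi[0] = 10 = 10 deg
  cos(10 deg) = 0.9848, sin(10 deg) = 0.1736
  joint[1] = (0.0000, 0.0000) + 10.8 * (0.9848, 0.1736) = (0.0000 + 10.6359, 0.0000 + 1.8754) = (10.6359, 1.8754)
link 1: phi[1] = 10 + -55 = -45 deg
  cos(-45 deg) = 0.7071, sin(-45 deg) = -0.7071
  joint[2] = (10.6359, 1.8754) + 3.7 * (0.7071, -0.7071) = (10.6359 + 2.6163, 1.8754 + -2.6163) = (13.2522, -0.7409)
link 2: phi[2] = 10 + -55 + -20 = -65 deg
  cos(-65 deg) = 0.4226, sin(-65 deg) = -0.9063
  joint[3] = (13.2522, -0.7409) + 8 * (0.4226, -0.9063) = (13.2522 + 3.3809, -0.7409 + -7.2505) = (16.6332, -7.9914)
link 3: phi[3] = 10 + -55 + -20 + 145 = 80 deg
  cos(80 deg) = 0.1736, sin(80 deg) = 0.9848
  joint[4] = (16.6332, -7.9914) + 2.9 * (0.1736, 0.9848) = (16.6332 + 0.5036, -7.9914 + 2.8559) = (17.1367, -5.1354)
End effector: (17.1367, -5.1354)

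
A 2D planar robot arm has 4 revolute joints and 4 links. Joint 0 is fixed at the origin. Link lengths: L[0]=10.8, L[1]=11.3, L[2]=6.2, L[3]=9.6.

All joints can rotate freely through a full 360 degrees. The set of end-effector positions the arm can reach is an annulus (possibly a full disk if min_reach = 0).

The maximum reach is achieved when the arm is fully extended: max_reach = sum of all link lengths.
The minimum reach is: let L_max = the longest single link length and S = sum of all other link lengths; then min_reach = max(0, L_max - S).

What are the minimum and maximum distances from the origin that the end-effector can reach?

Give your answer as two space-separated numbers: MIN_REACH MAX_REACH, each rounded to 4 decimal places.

Link lengths: [10.8, 11.3, 6.2, 9.6]
max_reach = 10.8 + 11.3 + 6.2 + 9.6 = 37.9
L_max = max([10.8, 11.3, 6.2, 9.6]) = 11.3
S (sum of others) = 37.9 - 11.3 = 26.6
min_reach = max(0, 11.3 - 26.6) = max(0, -15.3) = 0

Answer: 0.0000 37.9000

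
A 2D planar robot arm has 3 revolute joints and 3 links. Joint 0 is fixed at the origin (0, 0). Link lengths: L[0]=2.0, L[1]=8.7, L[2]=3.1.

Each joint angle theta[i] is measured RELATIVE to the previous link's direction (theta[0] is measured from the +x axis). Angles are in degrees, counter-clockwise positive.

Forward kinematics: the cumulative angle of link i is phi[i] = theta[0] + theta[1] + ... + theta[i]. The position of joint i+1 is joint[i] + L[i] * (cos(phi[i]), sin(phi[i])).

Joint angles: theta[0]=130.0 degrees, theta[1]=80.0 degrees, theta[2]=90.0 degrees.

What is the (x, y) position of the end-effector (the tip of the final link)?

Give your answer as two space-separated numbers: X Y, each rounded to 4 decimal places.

Answer: -7.2700 -5.5026

Derivation:
joint[0] = (0.0000, 0.0000)  (base)
link 0: phi[0] = 130 = 130 deg
  cos(130 deg) = -0.6428, sin(130 deg) = 0.7660
  joint[1] = (0.0000, 0.0000) + 2 * (-0.6428, 0.7660) = (0.0000 + -1.2856, 0.0000 + 1.5321) = (-1.2856, 1.5321)
link 1: phi[1] = 130 + 80 = 210 deg
  cos(210 deg) = -0.8660, sin(210 deg) = -0.5000
  joint[2] = (-1.2856, 1.5321) + 8.7 * (-0.8660, -0.5000) = (-1.2856 + -7.5344, 1.5321 + -4.3500) = (-8.8200, -2.8179)
link 2: phi[2] = 130 + 80 + 90 = 300 deg
  cos(300 deg) = 0.5000, sin(300 deg) = -0.8660
  joint[3] = (-8.8200, -2.8179) + 3.1 * (0.5000, -0.8660) = (-8.8200 + 1.5500, -2.8179 + -2.6847) = (-7.2700, -5.5026)
End effector: (-7.2700, -5.5026)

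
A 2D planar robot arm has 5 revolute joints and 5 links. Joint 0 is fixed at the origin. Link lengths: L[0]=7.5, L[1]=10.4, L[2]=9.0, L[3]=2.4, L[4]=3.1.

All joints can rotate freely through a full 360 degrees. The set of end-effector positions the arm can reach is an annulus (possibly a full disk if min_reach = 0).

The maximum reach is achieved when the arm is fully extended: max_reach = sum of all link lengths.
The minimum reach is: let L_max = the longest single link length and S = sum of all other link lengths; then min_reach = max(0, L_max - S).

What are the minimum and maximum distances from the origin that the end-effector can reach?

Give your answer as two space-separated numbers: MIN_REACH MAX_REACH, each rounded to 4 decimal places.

Answer: 0.0000 32.4000

Derivation:
Link lengths: [7.5, 10.4, 9.0, 2.4, 3.1]
max_reach = 7.5 + 10.4 + 9 + 2.4 + 3.1 = 32.4
L_max = max([7.5, 10.4, 9.0, 2.4, 3.1]) = 10.4
S (sum of others) = 32.4 - 10.4 = 22
min_reach = max(0, 10.4 - 22) = max(0, -11.6) = 0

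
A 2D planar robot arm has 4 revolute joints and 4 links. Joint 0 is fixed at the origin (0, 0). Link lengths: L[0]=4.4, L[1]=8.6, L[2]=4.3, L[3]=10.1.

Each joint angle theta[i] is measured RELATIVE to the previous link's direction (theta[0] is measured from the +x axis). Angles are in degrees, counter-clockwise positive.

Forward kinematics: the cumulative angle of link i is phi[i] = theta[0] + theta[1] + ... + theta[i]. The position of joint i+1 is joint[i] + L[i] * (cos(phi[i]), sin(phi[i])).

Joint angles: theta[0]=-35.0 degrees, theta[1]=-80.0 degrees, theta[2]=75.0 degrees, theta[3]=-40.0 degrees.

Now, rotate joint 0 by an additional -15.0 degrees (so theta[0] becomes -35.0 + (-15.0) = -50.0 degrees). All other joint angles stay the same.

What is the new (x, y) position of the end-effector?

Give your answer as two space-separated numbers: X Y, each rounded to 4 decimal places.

Answer: -1.1136 -23.5425

Derivation:
joint[0] = (0.0000, 0.0000)  (base)
link 0: phi[0] = -50 = -50 deg
  cos(-50 deg) = 0.6428, sin(-50 deg) = -0.7660
  joint[1] = (0.0000, 0.0000) + 4.4 * (0.6428, -0.7660) = (0.0000 + 2.8283, 0.0000 + -3.3706) = (2.8283, -3.3706)
link 1: phi[1] = -50 + -80 = -130 deg
  cos(-130 deg) = -0.6428, sin(-130 deg) = -0.7660
  joint[2] = (2.8283, -3.3706) + 8.6 * (-0.6428, -0.7660) = (2.8283 + -5.5280, -3.3706 + -6.5880) = (-2.6997, -9.9586)
link 2: phi[2] = -50 + -80 + 75 = -55 deg
  cos(-55 deg) = 0.5736, sin(-55 deg) = -0.8192
  joint[3] = (-2.6997, -9.9586) + 4.3 * (0.5736, -0.8192) = (-2.6997 + 2.4664, -9.9586 + -3.5224) = (-0.2333, -13.4809)
link 3: phi[3] = -50 + -80 + 75 + -40 = -95 deg
  cos(-95 deg) = -0.0872, sin(-95 deg) = -0.9962
  joint[4] = (-0.2333, -13.4809) + 10.1 * (-0.0872, -0.9962) = (-0.2333 + -0.8803, -13.4809 + -10.0616) = (-1.1136, -23.5425)
End effector: (-1.1136, -23.5425)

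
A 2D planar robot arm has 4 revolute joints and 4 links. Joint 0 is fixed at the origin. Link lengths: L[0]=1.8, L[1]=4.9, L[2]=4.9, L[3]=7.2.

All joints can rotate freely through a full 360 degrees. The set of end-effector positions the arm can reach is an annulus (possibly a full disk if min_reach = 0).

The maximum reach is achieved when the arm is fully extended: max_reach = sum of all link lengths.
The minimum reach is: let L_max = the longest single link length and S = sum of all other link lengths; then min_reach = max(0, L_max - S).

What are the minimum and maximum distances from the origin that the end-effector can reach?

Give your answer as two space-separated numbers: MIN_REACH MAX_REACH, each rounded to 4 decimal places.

Answer: 0.0000 18.8000

Derivation:
Link lengths: [1.8, 4.9, 4.9, 7.2]
max_reach = 1.8 + 4.9 + 4.9 + 7.2 = 18.8
L_max = max([1.8, 4.9, 4.9, 7.2]) = 7.2
S (sum of others) = 18.8 - 7.2 = 11.6
min_reach = max(0, 7.2 - 11.6) = max(0, -4.4) = 0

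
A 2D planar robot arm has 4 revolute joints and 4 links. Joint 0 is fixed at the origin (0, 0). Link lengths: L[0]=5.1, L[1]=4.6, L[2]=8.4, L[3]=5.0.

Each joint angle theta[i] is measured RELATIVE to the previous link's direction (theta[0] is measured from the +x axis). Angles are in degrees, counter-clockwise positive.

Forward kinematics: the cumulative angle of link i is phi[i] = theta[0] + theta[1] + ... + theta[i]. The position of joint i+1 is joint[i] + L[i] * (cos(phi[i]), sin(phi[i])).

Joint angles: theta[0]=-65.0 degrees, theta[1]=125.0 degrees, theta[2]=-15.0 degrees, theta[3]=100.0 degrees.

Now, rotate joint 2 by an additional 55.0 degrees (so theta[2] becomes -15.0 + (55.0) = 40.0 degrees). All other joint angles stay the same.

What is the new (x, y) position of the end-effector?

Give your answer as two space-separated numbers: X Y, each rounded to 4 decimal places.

Answer: -1.7018 5.9238

Derivation:
joint[0] = (0.0000, 0.0000)  (base)
link 0: phi[0] = -65 = -65 deg
  cos(-65 deg) = 0.4226, sin(-65 deg) = -0.9063
  joint[1] = (0.0000, 0.0000) + 5.1 * (0.4226, -0.9063) = (0.0000 + 2.1554, 0.0000 + -4.6222) = (2.1554, -4.6222)
link 1: phi[1] = -65 + 125 = 60 deg
  cos(60 deg) = 0.5000, sin(60 deg) = 0.8660
  joint[2] = (2.1554, -4.6222) + 4.6 * (0.5000, 0.8660) = (2.1554 + 2.3000, -4.6222 + 3.9837) = (4.4554, -0.6385)
link 2: phi[2] = -65 + 125 + 40 = 100 deg
  cos(100 deg) = -0.1736, sin(100 deg) = 0.9848
  joint[3] = (4.4554, -0.6385) + 8.4 * (-0.1736, 0.9848) = (4.4554 + -1.4586, -0.6385 + 8.2724) = (2.9967, 7.6339)
link 3: phi[3] = -65 + 125 + 40 + 100 = 200 deg
  cos(200 deg) = -0.9397, sin(200 deg) = -0.3420
  joint[4] = (2.9967, 7.6339) + 5 * (-0.9397, -0.3420) = (2.9967 + -4.6985, 7.6339 + -1.7101) = (-1.7018, 5.9238)
End effector: (-1.7018, 5.9238)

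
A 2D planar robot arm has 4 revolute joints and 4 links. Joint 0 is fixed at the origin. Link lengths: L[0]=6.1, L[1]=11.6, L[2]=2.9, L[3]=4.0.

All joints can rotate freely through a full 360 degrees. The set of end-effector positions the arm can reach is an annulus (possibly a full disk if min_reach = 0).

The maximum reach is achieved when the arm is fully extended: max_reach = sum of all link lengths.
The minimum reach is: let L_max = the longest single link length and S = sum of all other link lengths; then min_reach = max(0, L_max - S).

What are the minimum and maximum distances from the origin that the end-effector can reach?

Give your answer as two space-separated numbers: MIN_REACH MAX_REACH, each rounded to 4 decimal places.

Answer: 0.0000 24.6000

Derivation:
Link lengths: [6.1, 11.6, 2.9, 4.0]
max_reach = 6.1 + 11.6 + 2.9 + 4 = 24.6
L_max = max([6.1, 11.6, 2.9, 4.0]) = 11.6
S (sum of others) = 24.6 - 11.6 = 13
min_reach = max(0, 11.6 - 13) = max(0, -1.4) = 0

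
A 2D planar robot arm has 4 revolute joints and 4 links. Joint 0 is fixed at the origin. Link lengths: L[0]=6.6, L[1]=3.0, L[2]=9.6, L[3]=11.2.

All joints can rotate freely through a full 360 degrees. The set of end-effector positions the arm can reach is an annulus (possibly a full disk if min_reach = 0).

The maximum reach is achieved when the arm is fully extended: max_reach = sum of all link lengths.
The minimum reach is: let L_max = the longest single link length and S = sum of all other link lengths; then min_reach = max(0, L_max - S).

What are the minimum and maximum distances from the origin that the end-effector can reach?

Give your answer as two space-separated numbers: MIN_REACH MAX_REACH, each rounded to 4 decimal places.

Link lengths: [6.6, 3.0, 9.6, 11.2]
max_reach = 6.6 + 3 + 9.6 + 11.2 = 30.4
L_max = max([6.6, 3.0, 9.6, 11.2]) = 11.2
S (sum of others) = 30.4 - 11.2 = 19.2
min_reach = max(0, 11.2 - 19.2) = max(0, -8) = 0

Answer: 0.0000 30.4000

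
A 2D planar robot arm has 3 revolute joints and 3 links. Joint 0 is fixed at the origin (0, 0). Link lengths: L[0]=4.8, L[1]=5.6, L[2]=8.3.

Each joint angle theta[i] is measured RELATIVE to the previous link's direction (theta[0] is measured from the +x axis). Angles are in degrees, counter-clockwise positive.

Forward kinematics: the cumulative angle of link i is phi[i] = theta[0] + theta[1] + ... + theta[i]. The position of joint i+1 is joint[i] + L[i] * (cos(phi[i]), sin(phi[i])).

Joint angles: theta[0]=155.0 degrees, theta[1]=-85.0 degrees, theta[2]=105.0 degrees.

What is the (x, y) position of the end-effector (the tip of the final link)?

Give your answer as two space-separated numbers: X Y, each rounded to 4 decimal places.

joint[0] = (0.0000, 0.0000)  (base)
link 0: phi[0] = 155 = 155 deg
  cos(155 deg) = -0.9063, sin(155 deg) = 0.4226
  joint[1] = (0.0000, 0.0000) + 4.8 * (-0.9063, 0.4226) = (0.0000 + -4.3503, 0.0000 + 2.0286) = (-4.3503, 2.0286)
link 1: phi[1] = 155 + -85 = 70 deg
  cos(70 deg) = 0.3420, sin(70 deg) = 0.9397
  joint[2] = (-4.3503, 2.0286) + 5.6 * (0.3420, 0.9397) = (-4.3503 + 1.9153, 2.0286 + 5.2623) = (-2.4350, 7.2908)
link 2: phi[2] = 155 + -85 + 105 = 175 deg
  cos(175 deg) = -0.9962, sin(175 deg) = 0.0872
  joint[3] = (-2.4350, 7.2908) + 8.3 * (-0.9962, 0.0872) = (-2.4350 + -8.2684, 7.2908 + 0.7234) = (-10.7034, 8.0142)
End effector: (-10.7034, 8.0142)

Answer: -10.7034 8.0142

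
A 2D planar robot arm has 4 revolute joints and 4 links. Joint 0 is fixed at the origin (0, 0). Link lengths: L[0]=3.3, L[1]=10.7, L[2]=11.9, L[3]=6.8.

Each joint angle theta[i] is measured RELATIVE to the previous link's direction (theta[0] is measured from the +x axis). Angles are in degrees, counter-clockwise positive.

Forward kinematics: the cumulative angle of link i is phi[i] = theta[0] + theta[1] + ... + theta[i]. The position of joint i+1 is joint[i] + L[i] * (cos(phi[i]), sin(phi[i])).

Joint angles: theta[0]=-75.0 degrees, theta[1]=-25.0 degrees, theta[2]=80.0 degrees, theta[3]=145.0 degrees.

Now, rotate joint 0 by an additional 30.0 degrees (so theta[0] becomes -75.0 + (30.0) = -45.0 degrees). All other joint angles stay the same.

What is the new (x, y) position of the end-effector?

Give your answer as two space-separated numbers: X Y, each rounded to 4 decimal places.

joint[0] = (0.0000, 0.0000)  (base)
link 0: phi[0] = -45 = -45 deg
  cos(-45 deg) = 0.7071, sin(-45 deg) = -0.7071
  joint[1] = (0.0000, 0.0000) + 3.3 * (0.7071, -0.7071) = (0.0000 + 2.3335, 0.0000 + -2.3335) = (2.3335, -2.3335)
link 1: phi[1] = -45 + -25 = -70 deg
  cos(-70 deg) = 0.3420, sin(-70 deg) = -0.9397
  joint[2] = (2.3335, -2.3335) + 10.7 * (0.3420, -0.9397) = (2.3335 + 3.6596, -2.3335 + -10.0547) = (5.9931, -12.3882)
link 2: phi[2] = -45 + -25 + 80 = 10 deg
  cos(10 deg) = 0.9848, sin(10 deg) = 0.1736
  joint[3] = (5.9931, -12.3882) + 11.9 * (0.9848, 0.1736) = (5.9931 + 11.7192, -12.3882 + 2.0664) = (17.7123, -10.3218)
link 3: phi[3] = -45 + -25 + 80 + 145 = 155 deg
  cos(155 deg) = -0.9063, sin(155 deg) = 0.4226
  joint[4] = (17.7123, -10.3218) + 6.8 * (-0.9063, 0.4226) = (17.7123 + -6.1629, -10.3218 + 2.8738) = (11.5494, -7.4479)
End effector: (11.5494, -7.4479)

Answer: 11.5494 -7.4479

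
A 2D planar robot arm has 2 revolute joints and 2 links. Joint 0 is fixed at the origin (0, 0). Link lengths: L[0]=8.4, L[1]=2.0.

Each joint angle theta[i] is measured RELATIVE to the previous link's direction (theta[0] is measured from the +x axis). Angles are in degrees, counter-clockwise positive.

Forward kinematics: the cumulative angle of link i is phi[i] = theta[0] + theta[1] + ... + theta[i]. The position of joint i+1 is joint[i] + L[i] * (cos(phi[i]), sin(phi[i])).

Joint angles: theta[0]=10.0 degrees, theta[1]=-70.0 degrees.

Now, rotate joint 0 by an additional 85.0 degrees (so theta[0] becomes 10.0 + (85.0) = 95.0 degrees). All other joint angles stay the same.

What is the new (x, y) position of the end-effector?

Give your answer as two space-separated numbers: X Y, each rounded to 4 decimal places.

Answer: 1.0805 9.2133

Derivation:
joint[0] = (0.0000, 0.0000)  (base)
link 0: phi[0] = 95 = 95 deg
  cos(95 deg) = -0.0872, sin(95 deg) = 0.9962
  joint[1] = (0.0000, 0.0000) + 8.4 * (-0.0872, 0.9962) = (0.0000 + -0.7321, 0.0000 + 8.3680) = (-0.7321, 8.3680)
link 1: phi[1] = 95 + -70 = 25 deg
  cos(25 deg) = 0.9063, sin(25 deg) = 0.4226
  joint[2] = (-0.7321, 8.3680) + 2 * (0.9063, 0.4226) = (-0.7321 + 1.8126, 8.3680 + 0.8452) = (1.0805, 9.2133)
End effector: (1.0805, 9.2133)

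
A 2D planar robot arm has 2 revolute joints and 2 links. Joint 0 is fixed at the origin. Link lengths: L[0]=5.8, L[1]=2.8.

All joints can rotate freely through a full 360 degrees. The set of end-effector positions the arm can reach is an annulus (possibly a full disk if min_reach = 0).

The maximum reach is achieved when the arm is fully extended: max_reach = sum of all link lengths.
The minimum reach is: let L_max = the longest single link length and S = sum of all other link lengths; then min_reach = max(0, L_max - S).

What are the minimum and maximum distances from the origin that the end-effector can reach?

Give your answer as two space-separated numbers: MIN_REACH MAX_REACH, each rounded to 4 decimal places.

Answer: 3.0000 8.6000

Derivation:
Link lengths: [5.8, 2.8]
max_reach = 5.8 + 2.8 = 8.6
L_max = max([5.8, 2.8]) = 5.8
S (sum of others) = 8.6 - 5.8 = 2.8
min_reach = max(0, 5.8 - 2.8) = max(0, 3) = 3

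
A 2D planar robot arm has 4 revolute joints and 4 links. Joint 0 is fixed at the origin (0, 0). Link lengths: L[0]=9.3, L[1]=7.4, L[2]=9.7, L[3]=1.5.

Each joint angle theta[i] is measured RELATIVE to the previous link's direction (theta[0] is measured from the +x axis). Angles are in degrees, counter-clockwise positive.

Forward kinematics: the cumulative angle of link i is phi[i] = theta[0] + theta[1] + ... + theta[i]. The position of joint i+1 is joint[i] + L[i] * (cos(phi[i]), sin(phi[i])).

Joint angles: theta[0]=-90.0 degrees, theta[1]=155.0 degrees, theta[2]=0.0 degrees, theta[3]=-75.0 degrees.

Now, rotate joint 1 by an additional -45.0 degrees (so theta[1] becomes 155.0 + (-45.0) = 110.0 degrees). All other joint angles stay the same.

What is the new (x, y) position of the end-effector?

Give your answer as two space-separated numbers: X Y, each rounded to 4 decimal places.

Answer: 16.9291 -4.6802

Derivation:
joint[0] = (0.0000, 0.0000)  (base)
link 0: phi[0] = -90 = -90 deg
  cos(-90 deg) = 0.0000, sin(-90 deg) = -1.0000
  joint[1] = (0.0000, 0.0000) + 9.3 * (0.0000, -1.0000) = (0.0000 + 0.0000, 0.0000 + -9.3000) = (0.0000, -9.3000)
link 1: phi[1] = -90 + 110 = 20 deg
  cos(20 deg) = 0.9397, sin(20 deg) = 0.3420
  joint[2] = (0.0000, -9.3000) + 7.4 * (0.9397, 0.3420) = (0.0000 + 6.9537, -9.3000 + 2.5309) = (6.9537, -6.7691)
link 2: phi[2] = -90 + 110 + 0 = 20 deg
  cos(20 deg) = 0.9397, sin(20 deg) = 0.3420
  joint[3] = (6.9537, -6.7691) + 9.7 * (0.9397, 0.3420) = (6.9537 + 9.1150, -6.7691 + 3.3176) = (16.0687, -3.4515)
link 3: phi[3] = -90 + 110 + 0 + -75 = -55 deg
  cos(-55 deg) = 0.5736, sin(-55 deg) = -0.8192
  joint[4] = (16.0687, -3.4515) + 1.5 * (0.5736, -0.8192) = (16.0687 + 0.8604, -3.4515 + -1.2287) = (16.9291, -4.6802)
End effector: (16.9291, -4.6802)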